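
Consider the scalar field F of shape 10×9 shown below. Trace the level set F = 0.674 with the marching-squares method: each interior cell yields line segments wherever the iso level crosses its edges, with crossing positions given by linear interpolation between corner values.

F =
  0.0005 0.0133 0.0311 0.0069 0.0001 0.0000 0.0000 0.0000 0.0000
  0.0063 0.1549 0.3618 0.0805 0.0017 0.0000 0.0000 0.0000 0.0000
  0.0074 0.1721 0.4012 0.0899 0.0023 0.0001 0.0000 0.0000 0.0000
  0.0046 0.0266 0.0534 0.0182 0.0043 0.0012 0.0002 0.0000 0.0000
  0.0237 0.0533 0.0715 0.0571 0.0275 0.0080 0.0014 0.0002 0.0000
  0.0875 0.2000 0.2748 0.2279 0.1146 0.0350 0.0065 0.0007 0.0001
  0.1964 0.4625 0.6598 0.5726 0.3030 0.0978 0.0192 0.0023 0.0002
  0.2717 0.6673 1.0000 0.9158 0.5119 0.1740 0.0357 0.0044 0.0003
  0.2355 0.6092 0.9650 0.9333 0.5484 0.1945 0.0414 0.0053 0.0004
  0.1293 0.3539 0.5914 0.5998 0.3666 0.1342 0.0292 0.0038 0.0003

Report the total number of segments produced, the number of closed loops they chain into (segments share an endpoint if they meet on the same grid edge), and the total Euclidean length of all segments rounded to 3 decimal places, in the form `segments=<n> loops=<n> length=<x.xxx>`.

segments=8 loops=1 length=8.501

cell (6,1): code 0100 → (6.042,2.000)–(7.000,1.020)
cell (6,2): code 1100 → (6.295,3.000)–(6.042,2.000)
cell (6,3): code 1000 → (7.000,3.599)–(6.295,3.000)
cell (7,1): code 0110 → (7.000,1.020)–(8.000,1.182)
cell (7,3): code 1001 → (8.000,3.674)–(7.000,3.599)
cell (8,1): code 0010 → (8.000,1.182)–(8.779,2.000)
cell (8,2): code 0011 → (8.779,2.000)–(8.778,3.000)
cell (8,3): code 0001 → (8.778,3.000)–(8.000,3.674)
total: 8 segments, chained into 1 closed loop(s), length Σ = 8.500821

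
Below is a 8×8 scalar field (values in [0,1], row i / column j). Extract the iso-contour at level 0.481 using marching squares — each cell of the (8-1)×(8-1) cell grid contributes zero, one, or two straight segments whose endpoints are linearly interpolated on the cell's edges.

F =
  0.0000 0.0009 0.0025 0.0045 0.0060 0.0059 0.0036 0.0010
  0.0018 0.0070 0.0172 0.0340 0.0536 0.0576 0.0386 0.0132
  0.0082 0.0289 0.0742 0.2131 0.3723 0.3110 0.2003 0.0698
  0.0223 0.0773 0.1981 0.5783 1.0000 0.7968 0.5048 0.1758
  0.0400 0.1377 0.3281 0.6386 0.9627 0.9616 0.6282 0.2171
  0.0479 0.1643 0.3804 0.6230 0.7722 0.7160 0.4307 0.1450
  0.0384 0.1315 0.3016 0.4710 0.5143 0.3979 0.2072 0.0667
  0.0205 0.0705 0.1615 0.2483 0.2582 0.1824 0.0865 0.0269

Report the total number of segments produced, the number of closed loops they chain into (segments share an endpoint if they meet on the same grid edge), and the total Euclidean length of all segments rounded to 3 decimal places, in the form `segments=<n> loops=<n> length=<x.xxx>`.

cell (2,2): code 0100 → (2.734,3.000)–(3.000,2.744)
cell (2,3): code 1100 → (2.173,4.000)–(2.734,3.000)
cell (2,4): code 1100 → (2.350,5.000)–(2.173,4.000)
cell (2,5): code 1100 → (2.922,6.000)–(2.350,5.000)
cell (2,6): code 1000 → (3.000,6.072)–(2.922,6.000)
cell (3,2): code 0110 → (3.000,2.744)–(4.000,2.492)
cell (3,6): code 1001 → (4.000,6.358)–(3.000,6.072)
cell (4,2): code 0110 → (4.000,2.492)–(5.000,2.415)
cell (4,5): code 1011 → (5.000,5.824)–(4.745,6.000)
cell (4,6): code 0001 → (4.745,6.000)–(4.000,6.358)
cell (5,2): code 0010 → (5.000,2.415)–(5.934,3.000)
cell (5,3): code 0111 → (5.934,3.000)–(6.000,3.231)
cell (5,4): code 1011 → (6.000,4.286)–(5.739,5.000)
cell (5,5): code 0001 → (5.739,5.000)–(5.000,5.824)
cell (6,3): code 0010 → (6.000,3.231)–(6.130,4.000)
cell (6,4): code 0001 → (6.130,4.000)–(6.000,4.286)
total: 16 segments, chained into 1 closed loop(s), length Σ = 12.304018

segments=16 loops=1 length=12.304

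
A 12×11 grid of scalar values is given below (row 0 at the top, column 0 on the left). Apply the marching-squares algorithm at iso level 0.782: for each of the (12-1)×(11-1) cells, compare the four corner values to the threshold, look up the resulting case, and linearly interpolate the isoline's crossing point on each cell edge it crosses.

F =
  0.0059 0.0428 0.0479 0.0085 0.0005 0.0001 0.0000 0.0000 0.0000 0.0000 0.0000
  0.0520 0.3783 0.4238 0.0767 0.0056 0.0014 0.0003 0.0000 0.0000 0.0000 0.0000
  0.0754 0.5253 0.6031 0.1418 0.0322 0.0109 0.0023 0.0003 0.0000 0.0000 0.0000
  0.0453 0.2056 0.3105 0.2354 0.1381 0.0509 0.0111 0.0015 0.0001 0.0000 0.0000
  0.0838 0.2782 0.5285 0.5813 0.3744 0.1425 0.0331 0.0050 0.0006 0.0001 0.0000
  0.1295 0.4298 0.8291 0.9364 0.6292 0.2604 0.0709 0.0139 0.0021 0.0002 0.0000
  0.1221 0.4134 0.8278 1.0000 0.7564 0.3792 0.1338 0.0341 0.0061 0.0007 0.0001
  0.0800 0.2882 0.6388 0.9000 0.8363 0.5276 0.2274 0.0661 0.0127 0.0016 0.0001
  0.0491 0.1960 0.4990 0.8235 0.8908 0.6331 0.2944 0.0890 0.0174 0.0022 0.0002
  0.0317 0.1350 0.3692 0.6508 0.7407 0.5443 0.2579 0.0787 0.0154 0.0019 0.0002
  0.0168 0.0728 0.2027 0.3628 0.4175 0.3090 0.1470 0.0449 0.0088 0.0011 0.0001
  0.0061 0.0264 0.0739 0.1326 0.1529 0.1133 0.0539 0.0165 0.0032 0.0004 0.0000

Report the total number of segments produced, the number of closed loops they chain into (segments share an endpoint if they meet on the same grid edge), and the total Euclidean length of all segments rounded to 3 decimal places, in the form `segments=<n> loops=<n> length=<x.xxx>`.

segments=14 loops=1 length=10.517

cell (4,1): code 0100 → (4.843,2.000)–(5.000,1.882)
cell (4,2): code 1100 → (4.565,3.000)–(4.843,2.000)
cell (4,3): code 1000 → (5.000,3.503)–(4.565,3.000)
cell (5,1): code 0110 → (5.000,1.882)–(6.000,1.889)
cell (5,3): code 1001 → (6.000,3.895)–(5.000,3.503)
cell (6,1): code 0010 → (6.000,1.889)–(6.242,2.000)
cell (6,2): code 0111 → (6.242,2.000)–(7.000,2.548)
cell (6,3): code 1101 → (6.320,4.000)–(6.000,3.895)
cell (6,4): code 1000 → (7.000,4.176)–(6.320,4.000)
cell (7,2): code 0110 → (7.000,2.548)–(8.000,2.872)
cell (7,4): code 1001 → (8.000,4.422)–(7.000,4.176)
cell (8,2): code 0010 → (8.000,2.872)–(8.240,3.000)
cell (8,3): code 0011 → (8.240,3.000)–(8.725,4.000)
cell (8,4): code 0001 → (8.725,4.000)–(8.000,4.422)
total: 14 segments, chained into 1 closed loop(s), length Σ = 10.516925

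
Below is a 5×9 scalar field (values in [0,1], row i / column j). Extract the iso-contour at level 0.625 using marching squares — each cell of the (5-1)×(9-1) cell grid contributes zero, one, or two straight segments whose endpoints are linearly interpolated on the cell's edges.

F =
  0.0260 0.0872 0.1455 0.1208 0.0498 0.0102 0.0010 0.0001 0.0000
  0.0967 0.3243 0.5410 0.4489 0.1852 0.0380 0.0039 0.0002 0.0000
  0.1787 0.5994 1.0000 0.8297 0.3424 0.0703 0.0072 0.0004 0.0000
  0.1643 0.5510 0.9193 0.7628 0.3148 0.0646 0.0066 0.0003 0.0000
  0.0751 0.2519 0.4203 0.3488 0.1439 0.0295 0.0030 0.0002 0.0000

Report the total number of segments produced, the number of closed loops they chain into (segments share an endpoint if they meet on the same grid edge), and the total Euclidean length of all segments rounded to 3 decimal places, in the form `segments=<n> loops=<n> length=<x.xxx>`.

segments=8 loops=1 length=7.458

cell (1,1): code 0100 → (1.183,2.000)–(2.000,1.064)
cell (1,2): code 1100 → (1.462,3.000)–(1.183,2.000)
cell (1,3): code 1000 → (2.000,3.420)–(1.462,3.000)
cell (2,1): code 0110 → (2.000,1.064)–(3.000,1.201)
cell (2,3): code 1001 → (3.000,3.308)–(2.000,3.420)
cell (3,1): code 0010 → (3.000,1.201)–(3.590,2.000)
cell (3,2): code 0011 → (3.590,2.000)–(3.333,3.000)
cell (3,3): code 0001 → (3.333,3.000)–(3.000,3.308)
total: 8 segments, chained into 1 closed loop(s), length Σ = 7.457505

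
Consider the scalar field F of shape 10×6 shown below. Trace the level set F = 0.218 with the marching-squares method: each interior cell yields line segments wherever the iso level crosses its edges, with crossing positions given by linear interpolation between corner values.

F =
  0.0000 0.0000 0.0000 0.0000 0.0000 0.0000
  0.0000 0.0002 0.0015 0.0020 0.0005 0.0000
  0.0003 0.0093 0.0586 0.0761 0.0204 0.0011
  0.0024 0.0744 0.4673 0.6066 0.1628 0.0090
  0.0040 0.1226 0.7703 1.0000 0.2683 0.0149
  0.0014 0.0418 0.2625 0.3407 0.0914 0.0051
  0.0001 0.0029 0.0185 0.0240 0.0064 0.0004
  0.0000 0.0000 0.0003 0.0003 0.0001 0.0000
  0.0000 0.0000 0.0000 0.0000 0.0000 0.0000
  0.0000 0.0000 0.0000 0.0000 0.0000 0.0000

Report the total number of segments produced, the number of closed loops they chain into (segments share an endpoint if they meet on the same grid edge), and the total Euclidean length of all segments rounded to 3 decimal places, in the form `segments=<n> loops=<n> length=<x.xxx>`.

segments=12 loops=1 length=9.444

cell (2,1): code 0100 → (2.390,2.000)–(3.000,1.365)
cell (2,2): code 1100 → (2.267,3.000)–(2.390,2.000)
cell (2,3): code 1000 → (3.000,3.876)–(2.267,3.000)
cell (3,1): code 0110 → (3.000,1.365)–(4.000,1.147)
cell (3,3): code 1101 → (3.523,4.000)–(3.000,3.876)
cell (3,4): code 1000 → (4.000,4.199)–(3.523,4.000)
cell (4,1): code 0110 → (4.000,1.147)–(5.000,1.798)
cell (4,3): code 1011 → (5.000,3.492)–(4.284,4.000)
cell (4,4): code 0001 → (4.284,4.000)–(4.000,4.199)
cell (5,1): code 0010 → (5.000,1.798)–(5.182,2.000)
cell (5,2): code 0011 → (5.182,2.000)–(5.387,3.000)
cell (5,3): code 0001 → (5.387,3.000)–(5.000,3.492)
total: 12 segments, chained into 1 closed loop(s), length Σ = 9.443669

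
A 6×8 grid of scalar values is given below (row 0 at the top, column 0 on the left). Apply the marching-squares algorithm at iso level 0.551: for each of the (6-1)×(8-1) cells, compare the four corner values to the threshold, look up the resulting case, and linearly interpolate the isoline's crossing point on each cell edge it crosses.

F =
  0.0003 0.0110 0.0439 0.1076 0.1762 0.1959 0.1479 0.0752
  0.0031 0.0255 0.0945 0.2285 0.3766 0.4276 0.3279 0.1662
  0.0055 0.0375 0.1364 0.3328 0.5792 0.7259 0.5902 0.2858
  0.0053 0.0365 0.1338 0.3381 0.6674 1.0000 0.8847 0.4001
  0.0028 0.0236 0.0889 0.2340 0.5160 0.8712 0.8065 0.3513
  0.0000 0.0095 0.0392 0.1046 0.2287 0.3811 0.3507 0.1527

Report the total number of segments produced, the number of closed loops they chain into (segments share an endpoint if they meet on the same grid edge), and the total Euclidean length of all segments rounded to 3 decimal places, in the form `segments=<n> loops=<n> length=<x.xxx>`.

segments=12 loops=1 length=9.755

cell (1,3): code 0100 → (1.861,4.000)–(2.000,3.886)
cell (1,4): code 1100 → (1.414,5.000)–(1.861,4.000)
cell (1,5): code 1100 → (1.851,6.000)–(1.414,5.000)
cell (1,6): code 1000 → (2.000,6.129)–(1.851,6.000)
cell (2,3): code 0110 → (2.000,3.886)–(3.000,3.647)
cell (2,6): code 1001 → (3.000,6.689)–(2.000,6.129)
cell (3,3): code 0010 → (3.000,3.647)–(3.769,4.000)
cell (3,4): code 0111 → (3.769,4.000)–(4.000,4.099)
cell (3,6): code 1001 → (4.000,6.561)–(3.000,6.689)
cell (4,4): code 0010 → (4.000,4.099)–(4.653,5.000)
cell (4,5): code 0011 → (4.653,5.000)–(4.561,6.000)
cell (4,6): code 0001 → (4.561,6.000)–(4.000,6.561)
total: 12 segments, chained into 1 closed loop(s), length Σ = 9.754810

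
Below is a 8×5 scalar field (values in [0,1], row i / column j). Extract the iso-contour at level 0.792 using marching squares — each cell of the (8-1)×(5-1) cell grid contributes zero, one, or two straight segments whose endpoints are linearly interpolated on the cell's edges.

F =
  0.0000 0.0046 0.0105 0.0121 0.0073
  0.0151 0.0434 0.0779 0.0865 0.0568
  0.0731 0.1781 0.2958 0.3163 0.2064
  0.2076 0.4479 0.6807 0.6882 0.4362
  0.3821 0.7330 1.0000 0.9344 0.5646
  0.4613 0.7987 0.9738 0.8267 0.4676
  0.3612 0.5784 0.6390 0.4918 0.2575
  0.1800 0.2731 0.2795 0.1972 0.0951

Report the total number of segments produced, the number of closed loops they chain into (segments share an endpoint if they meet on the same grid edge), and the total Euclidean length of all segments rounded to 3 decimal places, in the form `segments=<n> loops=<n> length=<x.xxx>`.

cell (3,1): code 0100 → (3.349,2.000)–(4.000,1.221)
cell (3,2): code 1100 → (3.422,3.000)–(3.349,2.000)
cell (3,3): code 1000 → (4.000,3.385)–(3.422,3.000)
cell (4,0): code 0100 → (4.898,1.000)–(5.000,0.980)
cell (4,1): code 1110 → (4.000,1.221)–(4.898,1.000)
cell (4,3): code 1001 → (5.000,3.097)–(4.000,3.385)
cell (5,0): code 0010 → (5.000,0.980)–(5.030,1.000)
cell (5,1): code 0011 → (5.030,1.000)–(5.543,2.000)
cell (5,2): code 0011 → (5.543,2.000)–(5.104,3.000)
cell (5,3): code 0001 → (5.104,3.000)–(5.000,3.097)
total: 10 segments, chained into 1 closed loop(s), length Σ = 7.176488

segments=10 loops=1 length=7.176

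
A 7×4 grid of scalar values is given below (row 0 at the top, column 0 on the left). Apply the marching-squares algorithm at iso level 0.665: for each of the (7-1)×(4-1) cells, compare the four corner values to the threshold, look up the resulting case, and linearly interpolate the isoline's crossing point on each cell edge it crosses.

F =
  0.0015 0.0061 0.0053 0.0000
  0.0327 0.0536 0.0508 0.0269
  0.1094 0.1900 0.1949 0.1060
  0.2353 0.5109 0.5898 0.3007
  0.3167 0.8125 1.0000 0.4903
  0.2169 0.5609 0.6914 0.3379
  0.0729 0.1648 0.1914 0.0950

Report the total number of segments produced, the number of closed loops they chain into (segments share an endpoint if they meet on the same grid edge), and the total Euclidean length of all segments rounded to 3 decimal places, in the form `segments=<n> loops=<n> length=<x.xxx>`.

cell (3,0): code 0100 → (3.511,1.000)–(4.000,0.703)
cell (3,1): code 1100 → (3.183,2.000)–(3.511,1.000)
cell (3,2): code 1000 → (4.000,2.657)–(3.183,2.000)
cell (4,0): code 0010 → (4.000,0.703)–(4.586,1.000)
cell (4,1): code 0111 → (4.586,1.000)–(5.000,1.798)
cell (4,2): code 1001 → (5.000,2.075)–(4.000,2.657)
cell (5,1): code 0010 → (5.000,1.798)–(5.053,2.000)
cell (5,2): code 0001 → (5.053,2.000)–(5.000,2.075)
total: 8 segments, chained into 1 closed loop(s), length Σ = 5.686925

segments=8 loops=1 length=5.687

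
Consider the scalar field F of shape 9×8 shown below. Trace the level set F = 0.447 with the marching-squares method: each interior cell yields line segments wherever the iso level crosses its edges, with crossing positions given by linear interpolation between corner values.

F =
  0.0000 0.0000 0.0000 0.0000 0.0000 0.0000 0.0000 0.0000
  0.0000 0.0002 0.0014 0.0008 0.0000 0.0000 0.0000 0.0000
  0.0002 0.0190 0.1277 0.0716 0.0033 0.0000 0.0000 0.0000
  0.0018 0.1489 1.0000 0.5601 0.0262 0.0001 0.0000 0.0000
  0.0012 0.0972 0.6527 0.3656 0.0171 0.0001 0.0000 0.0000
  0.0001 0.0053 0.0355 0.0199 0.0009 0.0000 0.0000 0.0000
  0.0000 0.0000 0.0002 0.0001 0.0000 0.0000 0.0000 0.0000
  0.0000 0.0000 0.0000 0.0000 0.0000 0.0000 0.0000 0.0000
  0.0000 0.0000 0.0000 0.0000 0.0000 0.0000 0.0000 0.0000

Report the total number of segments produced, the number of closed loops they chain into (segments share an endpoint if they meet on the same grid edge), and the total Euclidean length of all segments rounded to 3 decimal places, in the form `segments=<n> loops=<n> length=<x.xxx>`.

segments=8 loops=1 length=5.751

cell (2,1): code 0100 → (2.366,2.000)–(3.000,1.350)
cell (2,2): code 1100 → (2.768,3.000)–(2.366,2.000)
cell (2,3): code 1000 → (3.000,3.212)–(2.768,3.000)
cell (3,1): code 0110 → (3.000,1.350)–(4.000,1.630)
cell (3,2): code 1011 → (4.000,2.716)–(3.581,3.000)
cell (3,3): code 0001 → (3.581,3.000)–(3.000,3.212)
cell (4,1): code 0010 → (4.000,1.630)–(4.333,2.000)
cell (4,2): code 0001 → (4.333,2.000)–(4.000,2.716)
total: 8 segments, chained into 1 closed loop(s), length Σ = 5.750619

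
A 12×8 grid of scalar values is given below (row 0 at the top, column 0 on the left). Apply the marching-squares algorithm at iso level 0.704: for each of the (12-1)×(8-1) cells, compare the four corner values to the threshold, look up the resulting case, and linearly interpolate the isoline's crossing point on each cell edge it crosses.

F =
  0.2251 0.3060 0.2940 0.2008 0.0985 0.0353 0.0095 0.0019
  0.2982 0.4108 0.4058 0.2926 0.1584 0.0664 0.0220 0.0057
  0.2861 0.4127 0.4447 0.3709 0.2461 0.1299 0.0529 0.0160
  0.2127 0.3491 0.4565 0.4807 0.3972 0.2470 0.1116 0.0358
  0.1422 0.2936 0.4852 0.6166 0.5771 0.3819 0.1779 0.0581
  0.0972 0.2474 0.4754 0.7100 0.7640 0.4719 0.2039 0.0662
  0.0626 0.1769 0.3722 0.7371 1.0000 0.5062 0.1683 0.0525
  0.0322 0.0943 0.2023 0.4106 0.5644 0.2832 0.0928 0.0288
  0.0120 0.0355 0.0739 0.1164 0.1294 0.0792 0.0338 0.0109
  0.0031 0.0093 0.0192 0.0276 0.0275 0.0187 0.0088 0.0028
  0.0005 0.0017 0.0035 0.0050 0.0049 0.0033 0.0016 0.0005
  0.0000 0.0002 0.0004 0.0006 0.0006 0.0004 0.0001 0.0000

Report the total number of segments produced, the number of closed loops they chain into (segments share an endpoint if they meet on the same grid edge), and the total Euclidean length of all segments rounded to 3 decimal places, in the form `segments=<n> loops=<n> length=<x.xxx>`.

segments=8 loops=1 length=5.757

cell (4,2): code 0100 → (4.936,3.000)–(5.000,2.974)
cell (4,3): code 1100 → (4.679,4.000)–(4.936,3.000)
cell (4,4): code 1000 → (5.000,4.205)–(4.679,4.000)
cell (5,2): code 0110 → (5.000,2.974)–(6.000,2.909)
cell (5,4): code 1001 → (6.000,4.599)–(5.000,4.205)
cell (6,2): code 0010 → (6.000,2.909)–(6.101,3.000)
cell (6,3): code 0011 → (6.101,3.000)–(6.680,4.000)
cell (6,4): code 0001 → (6.680,4.000)–(6.000,4.599)
total: 8 segments, chained into 1 closed loop(s), length Σ = 5.756916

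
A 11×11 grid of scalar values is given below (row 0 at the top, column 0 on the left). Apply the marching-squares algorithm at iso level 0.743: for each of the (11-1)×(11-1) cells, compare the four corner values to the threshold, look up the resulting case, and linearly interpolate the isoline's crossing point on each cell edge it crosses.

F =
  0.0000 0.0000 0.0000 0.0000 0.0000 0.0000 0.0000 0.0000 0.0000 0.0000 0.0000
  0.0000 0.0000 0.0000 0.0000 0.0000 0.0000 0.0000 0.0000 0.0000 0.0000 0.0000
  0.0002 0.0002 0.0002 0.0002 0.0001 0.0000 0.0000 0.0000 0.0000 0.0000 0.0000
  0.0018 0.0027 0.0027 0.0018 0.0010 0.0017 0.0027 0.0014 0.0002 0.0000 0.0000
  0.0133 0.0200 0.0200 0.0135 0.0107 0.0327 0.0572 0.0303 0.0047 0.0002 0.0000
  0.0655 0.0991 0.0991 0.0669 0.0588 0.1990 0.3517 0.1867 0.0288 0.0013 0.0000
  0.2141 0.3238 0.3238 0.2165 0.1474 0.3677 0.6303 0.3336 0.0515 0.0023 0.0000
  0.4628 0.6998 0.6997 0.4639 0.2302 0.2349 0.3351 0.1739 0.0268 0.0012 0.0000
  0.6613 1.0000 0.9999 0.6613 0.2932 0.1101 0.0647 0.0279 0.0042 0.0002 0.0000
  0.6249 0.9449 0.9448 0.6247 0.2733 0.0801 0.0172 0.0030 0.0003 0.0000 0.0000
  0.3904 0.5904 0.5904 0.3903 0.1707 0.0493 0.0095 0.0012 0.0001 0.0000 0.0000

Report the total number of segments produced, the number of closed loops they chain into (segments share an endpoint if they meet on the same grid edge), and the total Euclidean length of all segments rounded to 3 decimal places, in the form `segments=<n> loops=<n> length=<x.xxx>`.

segments=8 loops=1 length=8.003

cell (7,0): code 0100 → (7.144,1.000)–(8.000,0.241)
cell (7,1): code 1100 → (7.144,2.000)–(7.144,1.000)
cell (7,2): code 1000 → (8.000,2.759)–(7.144,2.000)
cell (8,0): code 0110 → (8.000,0.241)–(9.000,0.369)
cell (8,2): code 1001 → (9.000,2.630)–(8.000,2.759)
cell (9,0): code 0010 → (9.000,0.369)–(9.570,1.000)
cell (9,1): code 0011 → (9.570,1.000)–(9.569,2.000)
cell (9,2): code 0001 → (9.569,2.000)–(9.000,2.630)
total: 8 segments, chained into 1 closed loop(s), length Σ = 8.003448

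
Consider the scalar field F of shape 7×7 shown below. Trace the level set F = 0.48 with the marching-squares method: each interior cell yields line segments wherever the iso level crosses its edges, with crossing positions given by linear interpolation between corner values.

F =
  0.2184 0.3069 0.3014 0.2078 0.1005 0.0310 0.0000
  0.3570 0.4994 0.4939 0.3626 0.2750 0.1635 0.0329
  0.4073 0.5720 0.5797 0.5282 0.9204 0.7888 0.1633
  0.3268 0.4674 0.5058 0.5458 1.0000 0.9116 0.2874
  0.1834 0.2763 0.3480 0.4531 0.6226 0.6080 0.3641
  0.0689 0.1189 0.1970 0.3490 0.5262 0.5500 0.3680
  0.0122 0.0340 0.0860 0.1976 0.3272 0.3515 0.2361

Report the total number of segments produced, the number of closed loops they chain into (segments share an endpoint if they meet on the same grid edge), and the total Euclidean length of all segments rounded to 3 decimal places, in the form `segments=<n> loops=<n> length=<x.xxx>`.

cell (0,0): code 0100 → (0.899,1.000)–(1.000,0.864)
cell (0,1): code 1100 → (0.928,2.000)–(0.899,1.000)
cell (0,2): code 1000 → (1.000,2.106)–(0.928,2.000)
cell (1,0): code 0110 → (1.000,0.864)–(2.000,0.441)
cell (1,2): code 1101 → (1.709,3.000)–(1.000,2.106)
cell (1,3): code 1100 → (1.318,4.000)–(1.709,3.000)
cell (1,4): code 1100 → (1.506,5.000)–(1.318,4.000)
cell (1,5): code 1000 → (2.000,5.494)–(1.506,5.000)
cell (2,0): code 0010 → (2.000,0.441)–(2.880,1.000)
cell (2,1): code 0111 → (2.880,1.000)–(3.000,1.328)
cell (2,5): code 1001 → (3.000,5.691)–(2.000,5.494)
cell (3,1): code 0010 → (3.000,1.328)–(3.163,2.000)
cell (3,2): code 0011 → (3.163,2.000)–(3.710,3.000)
cell (3,3): code 0111 → (3.710,3.000)–(4.000,3.159)
cell (3,5): code 1001 → (4.000,5.525)–(3.000,5.691)
cell (4,3): code 0110 → (4.000,3.159)–(5.000,3.739)
cell (4,5): code 1001 → (5.000,5.385)–(4.000,5.525)
cell (5,3): code 0010 → (5.000,3.739)–(5.232,4.000)
cell (5,4): code 0011 → (5.232,4.000)–(5.353,5.000)
cell (5,5): code 0001 → (5.353,5.000)–(5.000,5.385)
total: 20 segments, chained into 1 closed loop(s), length Σ = 15.944965

segments=20 loops=1 length=15.945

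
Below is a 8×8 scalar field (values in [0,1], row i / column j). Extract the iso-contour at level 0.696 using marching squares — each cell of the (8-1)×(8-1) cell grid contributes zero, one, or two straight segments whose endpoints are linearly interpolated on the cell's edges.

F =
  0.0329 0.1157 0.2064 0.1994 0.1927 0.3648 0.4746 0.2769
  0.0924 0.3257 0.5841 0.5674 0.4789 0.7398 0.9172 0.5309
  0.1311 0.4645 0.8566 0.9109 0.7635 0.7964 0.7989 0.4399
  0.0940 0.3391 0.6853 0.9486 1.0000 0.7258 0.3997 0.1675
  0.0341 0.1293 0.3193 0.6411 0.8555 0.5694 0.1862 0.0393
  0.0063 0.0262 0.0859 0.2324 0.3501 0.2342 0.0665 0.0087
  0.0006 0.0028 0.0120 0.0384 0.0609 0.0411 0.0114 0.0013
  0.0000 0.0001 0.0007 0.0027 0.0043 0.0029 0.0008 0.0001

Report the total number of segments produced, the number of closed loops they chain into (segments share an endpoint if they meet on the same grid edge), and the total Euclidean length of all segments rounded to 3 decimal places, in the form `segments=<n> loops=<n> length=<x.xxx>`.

cell (0,4): code 0100 → (0.883,5.000)–(1.000,4.832)
cell (0,5): code 1100 → (0.500,6.000)–(0.883,5.000)
cell (0,6): code 1000 → (1.000,6.573)–(0.500,6.000)
cell (1,1): code 0100 → (1.411,2.000)–(2.000,1.590)
cell (1,2): code 1100 → (1.374,3.000)–(1.411,2.000)
cell (1,3): code 1100 → (1.763,4.000)–(1.374,3.000)
cell (1,4): code 1110 → (1.000,4.832)–(1.763,4.000)
cell (1,6): code 1001 → (2.000,6.287)–(1.000,6.573)
cell (2,1): code 0010 → (2.000,1.590)–(2.938,2.000)
cell (2,2): code 0111 → (2.938,2.000)–(3.000,2.041)
cell (2,5): code 1011 → (3.000,5.091)–(2.258,6.000)
cell (2,6): code 0001 → (2.258,6.000)–(2.000,6.287)
cell (3,2): code 0010 → (3.000,2.041)–(3.821,3.000)
cell (3,3): code 0111 → (3.821,3.000)–(4.000,3.256)
cell (3,4): code 1011 → (4.000,4.557)–(3.191,5.000)
cell (3,5): code 0001 → (3.191,5.000)–(3.000,5.091)
cell (4,3): code 0010 → (4.000,3.256)–(4.316,4.000)
cell (4,4): code 0001 → (4.316,4.000)–(4.000,4.557)
total: 18 segments, chained into 1 closed loop(s), length Σ = 13.809572

segments=18 loops=1 length=13.810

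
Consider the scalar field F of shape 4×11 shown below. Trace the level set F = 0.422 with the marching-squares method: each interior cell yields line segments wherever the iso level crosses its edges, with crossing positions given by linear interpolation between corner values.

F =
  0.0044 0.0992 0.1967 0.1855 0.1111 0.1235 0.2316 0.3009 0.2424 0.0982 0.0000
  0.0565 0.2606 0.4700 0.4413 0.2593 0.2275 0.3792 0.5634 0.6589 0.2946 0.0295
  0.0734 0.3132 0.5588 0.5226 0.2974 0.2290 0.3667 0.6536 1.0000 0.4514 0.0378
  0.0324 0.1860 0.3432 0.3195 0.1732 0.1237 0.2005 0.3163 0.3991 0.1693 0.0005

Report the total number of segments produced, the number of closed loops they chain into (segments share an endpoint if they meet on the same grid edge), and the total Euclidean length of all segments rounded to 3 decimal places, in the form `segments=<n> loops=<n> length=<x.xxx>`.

cell (0,1): code 0100 → (0.824,2.000)–(1.000,1.771)
cell (0,2): code 1100 → (0.925,3.000)–(0.824,2.000)
cell (0,3): code 1000 → (1.000,3.106)–(0.925,3.000)
cell (0,6): code 0100 → (0.461,7.000)–(1.000,6.232)
cell (0,7): code 1100 → (0.431,8.000)–(0.461,7.000)
cell (0,8): code 1000 → (1.000,8.650)–(0.431,8.000)
cell (1,1): code 0110 → (1.000,1.771)–(2.000,1.443)
cell (1,3): code 1001 → (2.000,3.447)–(1.000,3.106)
cell (1,6): code 0110 → (1.000,6.232)–(2.000,6.193)
cell (1,8): code 1101 → (1.812,9.000)–(1.000,8.650)
cell (1,9): code 1000 → (2.000,9.071)–(1.812,9.000)
cell (2,1): code 0010 → (2.000,1.443)–(2.635,2.000)
cell (2,2): code 0011 → (2.635,2.000)–(2.495,3.000)
cell (2,3): code 0001 → (2.495,3.000)–(2.000,3.447)
cell (2,6): code 0010 → (2.000,6.193)–(2.687,7.000)
cell (2,7): code 0011 → (2.687,7.000)–(2.962,8.000)
cell (2,8): code 0011 → (2.962,8.000)–(2.104,9.000)
cell (2,9): code 0001 → (2.104,9.000)–(2.000,9.071)
total: 18 segments, chained into 2 closed loop(s), length Σ = 14.482250

segments=18 loops=2 length=14.482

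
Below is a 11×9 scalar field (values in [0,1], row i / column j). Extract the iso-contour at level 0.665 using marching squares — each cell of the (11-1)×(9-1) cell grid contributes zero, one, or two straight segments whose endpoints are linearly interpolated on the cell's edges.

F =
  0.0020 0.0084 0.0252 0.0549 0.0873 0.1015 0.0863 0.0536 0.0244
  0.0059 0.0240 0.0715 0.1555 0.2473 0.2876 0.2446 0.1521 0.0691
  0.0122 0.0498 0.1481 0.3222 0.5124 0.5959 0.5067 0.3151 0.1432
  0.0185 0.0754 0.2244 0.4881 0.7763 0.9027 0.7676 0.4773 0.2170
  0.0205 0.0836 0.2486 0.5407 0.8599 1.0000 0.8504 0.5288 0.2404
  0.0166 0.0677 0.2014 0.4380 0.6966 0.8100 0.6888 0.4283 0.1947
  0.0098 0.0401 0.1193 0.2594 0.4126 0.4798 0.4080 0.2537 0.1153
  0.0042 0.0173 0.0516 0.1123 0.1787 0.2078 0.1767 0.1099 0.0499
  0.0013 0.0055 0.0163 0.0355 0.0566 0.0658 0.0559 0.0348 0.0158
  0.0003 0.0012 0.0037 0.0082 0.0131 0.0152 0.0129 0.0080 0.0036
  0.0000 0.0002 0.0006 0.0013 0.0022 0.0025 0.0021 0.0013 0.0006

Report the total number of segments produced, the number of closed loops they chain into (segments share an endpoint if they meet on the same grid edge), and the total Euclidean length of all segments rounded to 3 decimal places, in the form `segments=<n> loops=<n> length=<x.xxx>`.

segments=12 loops=1 length=9.908

cell (2,3): code 0100 → (2.578,4.000)–(3.000,3.614)
cell (2,4): code 1100 → (2.225,5.000)–(2.578,4.000)
cell (2,5): code 1100 → (2.607,6.000)–(2.225,5.000)
cell (2,6): code 1000 → (3.000,6.353)–(2.607,6.000)
cell (3,3): code 0110 → (3.000,3.614)–(4.000,3.389)
cell (3,6): code 1001 → (4.000,6.576)–(3.000,6.353)
cell (4,3): code 0110 → (4.000,3.389)–(5.000,3.878)
cell (4,6): code 1001 → (5.000,6.091)–(4.000,6.576)
cell (5,3): code 0010 → (5.000,3.878)–(5.111,4.000)
cell (5,4): code 0011 → (5.111,4.000)–(5.439,5.000)
cell (5,5): code 0011 → (5.439,5.000)–(5.085,6.000)
cell (5,6): code 0001 → (5.085,6.000)–(5.000,6.091)
total: 12 segments, chained into 1 closed loop(s), length Σ = 9.908373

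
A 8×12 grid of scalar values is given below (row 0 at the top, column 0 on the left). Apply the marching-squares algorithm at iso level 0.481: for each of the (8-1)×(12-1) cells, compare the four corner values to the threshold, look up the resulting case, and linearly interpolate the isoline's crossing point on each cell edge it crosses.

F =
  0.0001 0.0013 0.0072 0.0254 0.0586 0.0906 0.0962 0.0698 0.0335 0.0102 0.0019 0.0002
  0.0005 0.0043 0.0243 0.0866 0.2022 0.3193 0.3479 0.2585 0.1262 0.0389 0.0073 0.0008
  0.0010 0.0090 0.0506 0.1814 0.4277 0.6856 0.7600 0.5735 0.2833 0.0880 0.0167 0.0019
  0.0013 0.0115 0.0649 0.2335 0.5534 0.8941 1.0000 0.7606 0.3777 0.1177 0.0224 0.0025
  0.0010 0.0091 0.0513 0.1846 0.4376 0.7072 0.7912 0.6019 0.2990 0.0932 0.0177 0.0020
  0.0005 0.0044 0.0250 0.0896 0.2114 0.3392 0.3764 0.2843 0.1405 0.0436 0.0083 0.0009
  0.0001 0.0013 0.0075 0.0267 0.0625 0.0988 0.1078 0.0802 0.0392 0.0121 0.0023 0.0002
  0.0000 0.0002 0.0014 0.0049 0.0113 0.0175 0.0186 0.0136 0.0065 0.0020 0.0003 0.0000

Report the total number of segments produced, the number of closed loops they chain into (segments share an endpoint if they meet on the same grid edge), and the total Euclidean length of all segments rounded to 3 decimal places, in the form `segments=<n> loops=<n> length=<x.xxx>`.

cell (1,4): code 0100 → (1.441,5.000)–(2.000,4.207)
cell (1,5): code 1100 → (1.323,6.000)–(1.441,5.000)
cell (1,6): code 1100 → (1.706,7.000)–(1.323,6.000)
cell (1,7): code 1000 → (2.000,7.319)–(1.706,7.000)
cell (2,3): code 0100 → (2.424,4.000)–(3.000,3.774)
cell (2,4): code 1110 → (2.000,4.207)–(2.424,4.000)
cell (2,7): code 1001 → (3.000,7.730)–(2.000,7.319)
cell (3,3): code 0010 → (3.000,3.774)–(3.625,4.000)
cell (3,4): code 0111 → (3.625,4.000)–(4.000,4.161)
cell (3,7): code 1001 → (4.000,7.399)–(3.000,7.730)
cell (4,4): code 0010 → (4.000,4.161)–(4.615,5.000)
cell (4,5): code 0011 → (4.615,5.000)–(4.748,6.000)
cell (4,6): code 0011 → (4.748,6.000)–(4.381,7.000)
cell (4,7): code 0001 → (4.381,7.000)–(4.000,7.399)
total: 14 segments, chained into 1 closed loop(s), length Σ = 11.445432

segments=14 loops=1 length=11.445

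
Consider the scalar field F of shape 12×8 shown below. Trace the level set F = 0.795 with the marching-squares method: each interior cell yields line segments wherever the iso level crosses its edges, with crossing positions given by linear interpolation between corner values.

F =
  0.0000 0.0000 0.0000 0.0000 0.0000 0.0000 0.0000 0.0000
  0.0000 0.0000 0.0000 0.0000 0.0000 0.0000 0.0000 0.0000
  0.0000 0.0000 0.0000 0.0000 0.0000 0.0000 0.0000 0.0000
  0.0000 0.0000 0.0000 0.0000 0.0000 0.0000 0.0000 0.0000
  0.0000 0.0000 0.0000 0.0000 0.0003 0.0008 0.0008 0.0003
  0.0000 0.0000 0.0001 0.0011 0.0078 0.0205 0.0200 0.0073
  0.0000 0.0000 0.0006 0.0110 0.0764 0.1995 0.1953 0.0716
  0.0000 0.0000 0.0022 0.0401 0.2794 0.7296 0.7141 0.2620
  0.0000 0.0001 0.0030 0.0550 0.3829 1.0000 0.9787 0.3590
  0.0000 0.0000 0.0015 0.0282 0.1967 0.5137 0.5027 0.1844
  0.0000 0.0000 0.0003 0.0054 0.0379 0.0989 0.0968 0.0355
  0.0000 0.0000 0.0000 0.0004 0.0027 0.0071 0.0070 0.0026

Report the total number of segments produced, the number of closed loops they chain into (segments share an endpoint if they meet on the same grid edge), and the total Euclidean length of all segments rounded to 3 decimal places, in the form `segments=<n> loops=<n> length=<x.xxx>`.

segments=6 loops=1 length=4.609

cell (7,4): code 0100 → (7.242,5.000)–(8.000,4.668)
cell (7,5): code 1100 → (7.306,6.000)–(7.242,5.000)
cell (7,6): code 1000 → (8.000,6.296)–(7.306,6.000)
cell (8,4): code 0010 → (8.000,4.668)–(8.422,5.000)
cell (8,5): code 0011 → (8.422,5.000)–(8.386,6.000)
cell (8,6): code 0001 → (8.386,6.000)–(8.000,6.296)
total: 6 segments, chained into 1 closed loop(s), length Σ = 4.608635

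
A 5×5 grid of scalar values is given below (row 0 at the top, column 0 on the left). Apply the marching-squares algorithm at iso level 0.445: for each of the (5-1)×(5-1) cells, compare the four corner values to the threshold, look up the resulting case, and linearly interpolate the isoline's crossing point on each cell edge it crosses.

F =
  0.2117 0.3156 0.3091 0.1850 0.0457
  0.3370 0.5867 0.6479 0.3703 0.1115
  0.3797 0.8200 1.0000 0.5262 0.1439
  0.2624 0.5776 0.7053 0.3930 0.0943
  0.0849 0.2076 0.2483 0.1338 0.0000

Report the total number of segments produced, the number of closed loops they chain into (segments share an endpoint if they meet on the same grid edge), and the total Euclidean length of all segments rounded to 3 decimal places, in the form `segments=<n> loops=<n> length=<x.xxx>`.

segments=12 loops=1 length=9.614

cell (0,0): code 0100 → (0.477,1.000)–(1.000,0.433)
cell (0,1): code 1100 → (0.401,2.000)–(0.477,1.000)
cell (0,2): code 1000 → (1.000,2.731)–(0.401,2.000)
cell (1,0): code 0110 → (1.000,0.433)–(2.000,0.148)
cell (1,2): code 1101 → (1.479,3.000)–(1.000,2.731)
cell (1,3): code 1000 → (2.000,3.212)–(1.479,3.000)
cell (2,0): code 0110 → (2.000,0.148)–(3.000,0.579)
cell (2,2): code 1011 → (3.000,2.833)–(2.610,3.000)
cell (2,3): code 0001 → (2.610,3.000)–(2.000,3.212)
cell (3,0): code 0010 → (3.000,0.579)–(3.358,1.000)
cell (3,1): code 0011 → (3.358,1.000)–(3.570,2.000)
cell (3,2): code 0001 → (3.570,2.000)–(3.000,2.833)
total: 12 segments, chained into 1 closed loop(s), length Σ = 9.614096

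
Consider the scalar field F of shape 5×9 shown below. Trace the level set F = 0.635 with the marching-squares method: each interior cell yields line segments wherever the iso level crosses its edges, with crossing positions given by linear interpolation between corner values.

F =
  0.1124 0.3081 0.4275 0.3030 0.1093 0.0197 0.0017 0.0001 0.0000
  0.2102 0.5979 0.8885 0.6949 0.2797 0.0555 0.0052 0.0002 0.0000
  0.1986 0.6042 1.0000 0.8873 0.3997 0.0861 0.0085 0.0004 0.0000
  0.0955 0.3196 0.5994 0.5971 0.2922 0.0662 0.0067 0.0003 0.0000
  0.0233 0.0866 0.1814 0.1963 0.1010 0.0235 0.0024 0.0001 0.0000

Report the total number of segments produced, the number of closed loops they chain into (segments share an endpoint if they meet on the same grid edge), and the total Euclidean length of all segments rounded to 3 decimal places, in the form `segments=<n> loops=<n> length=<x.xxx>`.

cell (0,1): code 0100 → (0.450,2.000)–(1.000,1.128)
cell (0,2): code 1100 → (0.847,3.000)–(0.450,2.000)
cell (0,3): code 1000 → (1.000,3.144)–(0.847,3.000)
cell (1,1): code 0110 → (1.000,1.128)–(2.000,1.078)
cell (1,3): code 1001 → (2.000,3.517)–(1.000,3.144)
cell (2,1): code 0010 → (2.000,1.078)–(2.911,2.000)
cell (2,2): code 0011 → (2.911,2.000)–(2.869,3.000)
cell (2,3): code 0001 → (2.869,3.000)–(2.000,3.517)
total: 8 segments, chained into 1 closed loop(s), length Σ = 7.694875

segments=8 loops=1 length=7.695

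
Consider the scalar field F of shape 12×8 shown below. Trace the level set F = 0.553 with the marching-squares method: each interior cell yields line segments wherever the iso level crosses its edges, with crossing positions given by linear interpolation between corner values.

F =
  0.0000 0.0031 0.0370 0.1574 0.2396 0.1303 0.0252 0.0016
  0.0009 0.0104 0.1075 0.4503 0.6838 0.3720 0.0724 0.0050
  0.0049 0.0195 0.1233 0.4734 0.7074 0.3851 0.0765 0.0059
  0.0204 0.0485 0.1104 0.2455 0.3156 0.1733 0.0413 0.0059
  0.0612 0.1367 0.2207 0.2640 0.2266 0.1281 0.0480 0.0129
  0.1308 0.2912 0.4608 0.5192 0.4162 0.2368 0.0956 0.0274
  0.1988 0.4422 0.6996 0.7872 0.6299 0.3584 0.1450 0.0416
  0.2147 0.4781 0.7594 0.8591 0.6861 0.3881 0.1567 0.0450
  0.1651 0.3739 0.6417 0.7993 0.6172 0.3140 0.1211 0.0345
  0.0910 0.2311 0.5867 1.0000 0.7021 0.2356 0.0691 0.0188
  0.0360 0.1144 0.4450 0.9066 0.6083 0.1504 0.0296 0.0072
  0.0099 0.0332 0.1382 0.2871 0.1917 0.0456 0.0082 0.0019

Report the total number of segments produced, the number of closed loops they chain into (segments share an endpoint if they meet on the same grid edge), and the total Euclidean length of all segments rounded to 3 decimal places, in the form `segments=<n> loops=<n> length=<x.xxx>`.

cell (0,3): code 0100 → (0.706,4.000)–(1.000,3.440)
cell (0,4): code 1000 → (1.000,4.419)–(0.706,4.000)
cell (1,3): code 0110 → (1.000,3.440)–(2.000,3.340)
cell (1,4): code 1001 → (2.000,4.479)–(1.000,4.419)
cell (2,3): code 0010 → (2.000,3.340)–(2.394,4.000)
cell (2,4): code 0001 → (2.394,4.000)–(2.000,4.479)
cell (5,1): code 0100 → (5.386,2.000)–(6.000,1.430)
cell (5,2): code 1100 → (5.126,3.000)–(5.386,2.000)
cell (5,3): code 1100 → (5.640,4.000)–(5.126,3.000)
cell (5,4): code 1000 → (6.000,4.283)–(5.640,4.000)
cell (6,1): code 0110 → (6.000,1.430)–(7.000,1.266)
cell (6,4): code 1001 → (7.000,4.447)–(6.000,4.283)
cell (7,1): code 0110 → (7.000,1.266)–(8.000,1.669)
cell (7,4): code 1001 → (8.000,4.212)–(7.000,4.447)
cell (8,1): code 0110 → (8.000,1.669)–(9.000,1.905)
cell (8,4): code 1001 → (9.000,4.320)–(8.000,4.212)
cell (9,1): code 0010 → (9.000,1.905)–(9.238,2.000)
cell (9,2): code 0111 → (9.238,2.000)–(10.000,2.234)
cell (9,4): code 1001 → (10.000,4.121)–(9.000,4.320)
cell (10,2): code 0010 → (10.000,2.234)–(10.571,3.000)
cell (10,3): code 0011 → (10.571,3.000)–(10.133,4.000)
cell (10,4): code 0001 → (10.133,4.000)–(10.000,4.121)
total: 22 segments, chained into 2 closed loop(s), length Σ = 18.458531

segments=22 loops=2 length=18.459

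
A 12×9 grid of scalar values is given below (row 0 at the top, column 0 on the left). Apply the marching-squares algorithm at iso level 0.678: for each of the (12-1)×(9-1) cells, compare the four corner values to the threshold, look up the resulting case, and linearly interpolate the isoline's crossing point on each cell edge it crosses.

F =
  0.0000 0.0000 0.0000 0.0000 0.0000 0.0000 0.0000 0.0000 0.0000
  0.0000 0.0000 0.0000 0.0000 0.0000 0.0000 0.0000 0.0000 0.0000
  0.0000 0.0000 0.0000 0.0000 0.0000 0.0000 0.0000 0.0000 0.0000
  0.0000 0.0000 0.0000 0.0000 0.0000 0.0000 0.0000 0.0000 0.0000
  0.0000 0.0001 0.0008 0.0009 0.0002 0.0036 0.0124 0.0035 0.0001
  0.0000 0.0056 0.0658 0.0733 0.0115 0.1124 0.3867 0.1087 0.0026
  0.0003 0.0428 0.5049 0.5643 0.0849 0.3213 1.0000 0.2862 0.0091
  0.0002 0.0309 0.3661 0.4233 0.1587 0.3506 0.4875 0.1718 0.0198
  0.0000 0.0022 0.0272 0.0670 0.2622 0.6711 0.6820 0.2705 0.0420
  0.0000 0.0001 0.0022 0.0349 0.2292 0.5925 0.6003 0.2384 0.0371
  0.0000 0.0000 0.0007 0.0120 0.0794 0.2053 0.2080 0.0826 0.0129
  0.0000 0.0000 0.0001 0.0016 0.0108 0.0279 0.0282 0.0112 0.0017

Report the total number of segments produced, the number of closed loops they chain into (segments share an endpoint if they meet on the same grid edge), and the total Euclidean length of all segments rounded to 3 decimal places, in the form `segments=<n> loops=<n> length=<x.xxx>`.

cell (5,5): code 0100 → (5.475,6.000)–(6.000,5.526)
cell (5,6): code 1000 → (6.000,6.451)–(5.475,6.000)
cell (6,5): code 0010 → (6.000,5.526)–(6.628,6.000)
cell (6,6): code 0001 → (6.628,6.000)–(6.000,6.451)
cell (7,5): code 0100 → (7.979,6.000)–(8.000,5.633)
cell (7,6): code 1000 → (8.000,6.010)–(7.979,6.000)
cell (8,5): code 0010 → (8.000,5.633)–(8.049,6.000)
cell (8,6): code 0001 → (8.049,6.000)–(8.000,6.010)
total: 8 segments, chained into 2 closed loop(s), length Σ = 3.771042

segments=8 loops=2 length=3.771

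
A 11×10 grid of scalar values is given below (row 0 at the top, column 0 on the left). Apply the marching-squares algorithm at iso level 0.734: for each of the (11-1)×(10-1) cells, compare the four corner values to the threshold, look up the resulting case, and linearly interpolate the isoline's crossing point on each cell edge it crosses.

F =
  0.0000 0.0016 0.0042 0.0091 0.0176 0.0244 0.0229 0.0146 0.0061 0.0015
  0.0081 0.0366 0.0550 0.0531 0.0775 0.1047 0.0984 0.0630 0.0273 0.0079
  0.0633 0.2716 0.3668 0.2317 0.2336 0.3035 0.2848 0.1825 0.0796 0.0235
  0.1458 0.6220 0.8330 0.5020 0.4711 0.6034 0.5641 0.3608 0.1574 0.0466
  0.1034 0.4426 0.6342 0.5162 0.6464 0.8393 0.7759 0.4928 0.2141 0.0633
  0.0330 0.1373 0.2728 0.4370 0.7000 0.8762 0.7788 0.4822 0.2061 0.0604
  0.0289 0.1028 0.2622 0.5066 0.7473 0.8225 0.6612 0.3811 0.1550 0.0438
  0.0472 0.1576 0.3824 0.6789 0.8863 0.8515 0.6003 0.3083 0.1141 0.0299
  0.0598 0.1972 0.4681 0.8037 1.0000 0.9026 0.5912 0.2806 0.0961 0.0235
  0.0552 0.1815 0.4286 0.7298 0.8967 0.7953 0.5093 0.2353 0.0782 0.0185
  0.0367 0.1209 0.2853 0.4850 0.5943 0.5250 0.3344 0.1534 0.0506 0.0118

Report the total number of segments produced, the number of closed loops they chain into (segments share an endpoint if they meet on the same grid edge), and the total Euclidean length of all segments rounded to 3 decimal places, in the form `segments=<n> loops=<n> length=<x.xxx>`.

segments=24 loops=2 length=17.249

cell (2,1): code 0100 → (2.788,2.000)–(3.000,1.531)
cell (2,2): code 1000 → (3.000,2.299)–(2.788,2.000)
cell (3,1): code 0010 → (3.000,1.531)–(3.498,2.000)
cell (3,2): code 0001 → (3.498,2.000)–(3.000,2.299)
cell (3,4): code 0100 → (3.554,5.000)–(4.000,4.454)
cell (3,5): code 1100 → (3.802,6.000)–(3.554,5.000)
cell (3,6): code 1000 → (4.000,6.148)–(3.802,6.000)
cell (4,4): code 0110 → (4.000,4.454)–(5.000,4.193)
cell (4,6): code 1001 → (5.000,6.151)–(4.000,6.148)
cell (5,3): code 0100 → (5.719,4.000)–(6.000,3.945)
cell (5,4): code 1110 → (5.000,4.193)–(5.719,4.000)
cell (5,5): code 1011 → (6.000,5.549)–(5.381,6.000)
cell (5,6): code 0001 → (5.381,6.000)–(5.000,6.151)
cell (6,3): code 0110 → (6.000,3.945)–(7.000,3.266)
cell (6,5): code 1001 → (7.000,5.468)–(6.000,5.549)
cell (7,2): code 0100 → (7.442,3.000)–(8.000,2.792)
cell (7,3): code 1110 → (7.000,3.266)–(7.442,3.000)
cell (7,5): code 1001 → (8.000,5.541)–(7.000,5.468)
cell (8,2): code 0010 → (8.000,2.792)–(8.943,3.000)
cell (8,3): code 0111 → (8.943,3.000)–(9.000,3.025)
cell (8,5): code 1001 → (9.000,5.214)–(8.000,5.541)
cell (9,3): code 0010 → (9.000,3.025)–(9.538,4.000)
cell (9,4): code 0011 → (9.538,4.000)–(9.227,5.000)
cell (9,5): code 0001 → (9.227,5.000)–(9.000,5.214)
total: 24 segments, chained into 2 closed loop(s), length Σ = 17.248613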